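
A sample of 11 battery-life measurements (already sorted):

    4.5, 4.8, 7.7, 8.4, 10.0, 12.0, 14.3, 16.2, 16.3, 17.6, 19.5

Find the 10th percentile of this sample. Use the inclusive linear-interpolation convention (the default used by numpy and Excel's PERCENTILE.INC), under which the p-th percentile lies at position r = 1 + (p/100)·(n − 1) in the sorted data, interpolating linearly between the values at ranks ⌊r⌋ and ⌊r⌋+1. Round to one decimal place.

n = 11.
r = 1 + (10/100)·(11 − 1) = 1 + 1 = 2.
r is an integer, so P10 is the value at rank 2: 4.8.

4.8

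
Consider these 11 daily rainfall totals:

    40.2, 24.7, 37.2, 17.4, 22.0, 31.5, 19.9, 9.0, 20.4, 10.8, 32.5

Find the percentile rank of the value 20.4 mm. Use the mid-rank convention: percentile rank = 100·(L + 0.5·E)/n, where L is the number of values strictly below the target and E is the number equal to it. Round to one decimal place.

40.9

Sorted: 9.0, 10.8, 17.4, 19.9, 20.4, 22.0, 24.7, 31.5, 32.5, 37.2, 40.2.
Count below 20.4: L = 4; count equal: E = 1; n = 11.
Percentile rank = 100·(4 + 0.5·1)/11 = 100·4.5/11 = 40.91.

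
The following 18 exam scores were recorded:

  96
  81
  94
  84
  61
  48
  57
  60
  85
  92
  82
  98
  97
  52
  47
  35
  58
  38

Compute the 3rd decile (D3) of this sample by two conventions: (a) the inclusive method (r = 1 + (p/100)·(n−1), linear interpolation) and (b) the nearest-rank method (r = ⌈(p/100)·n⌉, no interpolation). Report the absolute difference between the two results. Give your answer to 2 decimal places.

0.10

Sorted: 35, 38, 47, 48, 52, 57, 58, 60, 61, 81, 82, 84, 85, 92, 94, 96, 97, 98.
n = 18.
(a) r = 6.1; between ranks 6 (57) and 7 (58): 57.1.
(b) the nearest-rank method: rank 6 → 57.
|57.1 − 57| = 0.1.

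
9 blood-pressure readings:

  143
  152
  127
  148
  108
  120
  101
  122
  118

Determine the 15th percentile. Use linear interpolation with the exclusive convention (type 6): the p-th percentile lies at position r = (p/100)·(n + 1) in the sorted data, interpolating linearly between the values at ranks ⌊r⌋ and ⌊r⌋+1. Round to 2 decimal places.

104.50

Sorted: 101, 108, 118, 120, 122, 127, 143, 148, 152.
n = 9.
r = (15/100)·(9 + 1) = 1.5.
Rank 1 is 101 and rank 2 is 108.
Interpolate: 101 + 0.5·(108 − 101) = 101 + 0.5·7 = 104.5.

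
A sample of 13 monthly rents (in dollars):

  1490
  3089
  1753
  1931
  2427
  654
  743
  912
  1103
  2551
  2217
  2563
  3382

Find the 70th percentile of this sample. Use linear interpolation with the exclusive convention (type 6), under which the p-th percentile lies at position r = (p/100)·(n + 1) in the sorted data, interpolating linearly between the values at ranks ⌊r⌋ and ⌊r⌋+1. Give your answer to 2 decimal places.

Sorted: 654, 743, 912, 1103, 1490, 1753, 1931, 2217, 2427, 2551, 2563, 3089, 3382.
n = 13.
r = (70/100)·(13 + 1) = 9.8.
Rank 9 is 2427 and rank 10 is 2551.
Interpolate: 2427 + 0.8·(2551 − 2427) = 2427 + 0.8·124 = 2526.2.

2526.20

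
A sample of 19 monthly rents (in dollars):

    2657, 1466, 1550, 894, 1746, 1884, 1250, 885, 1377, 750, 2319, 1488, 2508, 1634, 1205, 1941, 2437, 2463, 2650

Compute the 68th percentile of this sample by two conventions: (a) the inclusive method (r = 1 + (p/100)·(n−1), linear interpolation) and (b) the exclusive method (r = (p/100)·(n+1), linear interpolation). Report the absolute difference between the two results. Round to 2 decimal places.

136.08

Sorted: 750, 885, 894, 1205, 1250, 1377, 1466, 1488, 1550, 1634, 1746, 1884, 1941, 2319, 2437, 2463, 2508, 2650, 2657.
n = 19.
(a) r = 13.24; between ranks 13 (1941) and 14 (2319): 2031.72.
(b) r = 13.6; between ranks 13 (1941) and 14 (2319): 2167.8.
|2031.72 − 2167.8| = 136.08.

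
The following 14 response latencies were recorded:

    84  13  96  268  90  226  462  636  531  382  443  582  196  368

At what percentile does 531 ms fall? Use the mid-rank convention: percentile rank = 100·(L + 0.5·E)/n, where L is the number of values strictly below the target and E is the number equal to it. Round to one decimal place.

Sorted: 13, 84, 90, 96, 196, 226, 268, 368, 382, 443, 462, 531, 582, 636.
Count below 531: L = 11; count equal: E = 1; n = 14.
Percentile rank = 100·(11 + 0.5·1)/14 = 100·11.5/14 = 82.14.

82.1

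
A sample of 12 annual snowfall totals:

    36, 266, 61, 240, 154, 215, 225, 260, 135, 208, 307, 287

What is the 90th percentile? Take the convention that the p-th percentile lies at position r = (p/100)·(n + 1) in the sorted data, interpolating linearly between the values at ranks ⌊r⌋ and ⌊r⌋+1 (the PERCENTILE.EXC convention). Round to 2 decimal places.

Sorted: 36, 61, 135, 154, 208, 215, 225, 240, 260, 266, 287, 307.
n = 12.
r = (90/100)·(12 + 1) = 11.7.
Rank 11 is 287 and rank 12 is 307.
Interpolate: 287 + 0.7·(307 − 287) = 287 + 0.7·20 = 301.

301.00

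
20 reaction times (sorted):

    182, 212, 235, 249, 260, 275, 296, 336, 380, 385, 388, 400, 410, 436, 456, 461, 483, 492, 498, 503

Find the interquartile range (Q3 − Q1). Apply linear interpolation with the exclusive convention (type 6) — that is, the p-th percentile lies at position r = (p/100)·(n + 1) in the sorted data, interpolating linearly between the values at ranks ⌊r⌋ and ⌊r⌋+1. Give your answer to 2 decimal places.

n = 20.
P25: r = 5.25; ranks 5–6 are 260, 275; interpolating gives 263.75.
P75: r = 15.75; ranks 15–16 are 456, 461; interpolating gives 459.75.
Difference: 459.75 − 263.75 = 196.

196.00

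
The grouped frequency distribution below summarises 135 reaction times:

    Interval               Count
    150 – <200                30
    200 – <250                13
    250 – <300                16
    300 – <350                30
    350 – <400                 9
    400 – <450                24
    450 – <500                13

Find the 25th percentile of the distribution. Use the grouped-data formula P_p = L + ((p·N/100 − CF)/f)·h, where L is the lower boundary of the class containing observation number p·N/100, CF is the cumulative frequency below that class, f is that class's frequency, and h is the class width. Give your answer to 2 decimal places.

214.42

N = 135; target position k = 25/100 · 135 = 33.75.
Cumulative frequencies: 30, 43, 59, 89, 98, 122, 135.
Observation 33.75 falls in the class 200 – <250.
L = 200, CF = 30, f = 13, h = 50.
P25 = 200 + ((33.75 − 30)/13)·50 = 200 + 14.4231 = 214.423.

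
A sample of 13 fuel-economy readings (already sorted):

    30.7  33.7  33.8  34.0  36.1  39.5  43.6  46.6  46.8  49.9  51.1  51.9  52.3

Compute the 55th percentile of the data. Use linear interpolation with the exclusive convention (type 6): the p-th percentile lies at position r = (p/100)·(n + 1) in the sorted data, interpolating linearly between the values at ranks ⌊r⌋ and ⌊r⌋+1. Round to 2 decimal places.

45.70

n = 13.
r = (55/100)·(13 + 1) = 7.7.
Rank 7 is 43.6 and rank 8 is 46.6.
Interpolate: 43.6 + 0.7·(46.6 − 43.6) = 43.6 + 0.7·3 = 45.7.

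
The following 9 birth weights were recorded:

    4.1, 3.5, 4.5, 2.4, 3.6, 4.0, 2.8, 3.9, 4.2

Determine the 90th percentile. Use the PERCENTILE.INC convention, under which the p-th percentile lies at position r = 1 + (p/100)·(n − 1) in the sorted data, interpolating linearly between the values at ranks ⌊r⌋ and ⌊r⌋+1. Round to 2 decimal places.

4.26

Sorted: 2.4, 2.8, 3.5, 3.6, 3.9, 4.0, 4.1, 4.2, 4.5.
n = 9.
r = 1 + (90/100)·(9 − 1) = 1 + 7.2 = 8.2.
Rank 8 is 4.2 and rank 9 is 4.5.
Interpolate: 4.2 + 0.2·(4.5 − 4.2) = 4.2 + 0.2·0.3 = 4.26.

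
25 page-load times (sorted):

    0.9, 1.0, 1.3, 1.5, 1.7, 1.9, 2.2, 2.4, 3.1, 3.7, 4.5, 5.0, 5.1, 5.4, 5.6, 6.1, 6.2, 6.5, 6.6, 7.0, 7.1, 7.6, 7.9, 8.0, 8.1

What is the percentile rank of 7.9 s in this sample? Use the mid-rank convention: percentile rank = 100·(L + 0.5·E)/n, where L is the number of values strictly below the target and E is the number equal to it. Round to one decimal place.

Count below 7.9: L = 22; count equal: E = 1; n = 25.
Percentile rank = 100·(22 + 0.5·1)/25 = 100·22.5/25 = 90.

90.0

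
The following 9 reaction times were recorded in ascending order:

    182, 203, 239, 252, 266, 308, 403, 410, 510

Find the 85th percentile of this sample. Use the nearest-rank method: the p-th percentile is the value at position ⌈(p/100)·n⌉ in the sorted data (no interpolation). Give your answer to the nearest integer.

n = 9.
Position = ⌈85/100 · 9⌉ = ⌈7.65⌉ = 8.
The value at rank 8 is 410.

410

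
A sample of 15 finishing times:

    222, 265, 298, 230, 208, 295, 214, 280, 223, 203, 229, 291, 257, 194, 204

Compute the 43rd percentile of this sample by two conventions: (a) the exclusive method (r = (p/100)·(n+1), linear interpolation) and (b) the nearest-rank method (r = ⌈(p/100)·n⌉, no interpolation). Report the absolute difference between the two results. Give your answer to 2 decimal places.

0.12

Sorted: 194, 203, 204, 208, 214, 222, 223, 229, 230, 257, 265, 280, 291, 295, 298.
n = 15.
(a) r = 6.88; between ranks 6 (222) and 7 (223): 222.88.
(b) the nearest-rank method: rank 7 → 223.
|222.88 − 223| = 0.12.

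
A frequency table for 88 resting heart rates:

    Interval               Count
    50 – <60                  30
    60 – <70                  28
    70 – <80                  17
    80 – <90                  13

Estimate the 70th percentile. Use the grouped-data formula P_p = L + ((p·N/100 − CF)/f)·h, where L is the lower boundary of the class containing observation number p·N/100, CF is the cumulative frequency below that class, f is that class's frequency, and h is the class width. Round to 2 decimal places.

72.12

N = 88; target position k = 70/100 · 88 = 61.6.
Cumulative frequencies: 30, 58, 75, 88.
Observation 61.6 falls in the class 70 – <80.
L = 70, CF = 58, f = 17, h = 10.
P70 = 70 + ((61.6 − 58)/17)·10 = 70 + 2.11765 = 72.1176.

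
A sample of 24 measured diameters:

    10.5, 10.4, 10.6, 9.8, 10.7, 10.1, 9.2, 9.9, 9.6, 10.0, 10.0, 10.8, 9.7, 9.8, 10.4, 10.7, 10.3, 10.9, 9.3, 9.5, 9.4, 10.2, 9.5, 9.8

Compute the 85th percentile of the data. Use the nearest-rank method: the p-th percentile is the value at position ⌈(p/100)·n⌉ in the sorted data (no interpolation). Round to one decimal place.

Sorted: 9.2, 9.3, 9.4, 9.5, 9.5, 9.6, 9.7, 9.8, 9.8, 9.8, 9.9, 10.0, 10.0, 10.1, 10.2, 10.3, 10.4, 10.4, 10.5, 10.6, 10.7, 10.7, 10.8, 10.9.
n = 24.
Position = ⌈85/100 · 24⌉ = ⌈20.4⌉ = 21.
The value at rank 21 is 10.7.

10.7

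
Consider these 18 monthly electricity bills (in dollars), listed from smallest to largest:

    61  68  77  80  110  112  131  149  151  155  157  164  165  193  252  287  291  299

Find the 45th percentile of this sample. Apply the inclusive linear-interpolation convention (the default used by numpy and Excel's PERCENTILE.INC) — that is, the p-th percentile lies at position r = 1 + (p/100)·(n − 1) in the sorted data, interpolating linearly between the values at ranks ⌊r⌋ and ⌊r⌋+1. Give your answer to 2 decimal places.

n = 18.
r = 1 + (45/100)·(18 − 1) = 1 + 7.65 = 8.65.
Rank 8 is 149 and rank 9 is 151.
Interpolate: 149 + 0.65·(151 − 149) = 149 + 0.65·2 = 150.3.

150.30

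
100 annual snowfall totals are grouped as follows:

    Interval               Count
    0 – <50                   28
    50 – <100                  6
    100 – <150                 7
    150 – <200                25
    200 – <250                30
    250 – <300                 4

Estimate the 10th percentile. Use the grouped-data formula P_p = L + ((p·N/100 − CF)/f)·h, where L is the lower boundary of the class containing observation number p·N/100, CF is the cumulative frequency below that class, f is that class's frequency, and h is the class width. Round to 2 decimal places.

17.86

N = 100; target position k = 10/100 · 100 = 10.
Cumulative frequencies: 28, 34, 41, 66, 96, 100.
Observation 10 falls in the class 0 – <50.
L = 0, CF = 0, f = 28, h = 50.
P10 = 0 + ((10 − 0)/28)·50 = 0 + 17.8571 = 17.8571.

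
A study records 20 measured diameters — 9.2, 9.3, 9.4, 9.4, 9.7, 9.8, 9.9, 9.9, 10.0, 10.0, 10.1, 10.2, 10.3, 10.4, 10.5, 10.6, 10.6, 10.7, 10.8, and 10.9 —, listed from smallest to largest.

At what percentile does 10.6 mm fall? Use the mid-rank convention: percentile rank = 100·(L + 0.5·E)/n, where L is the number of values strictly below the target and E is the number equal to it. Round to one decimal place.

Count below 10.6: L = 15; count equal: E = 2; n = 20.
Percentile rank = 100·(15 + 0.5·2)/20 = 100·16/20 = 80.

80.0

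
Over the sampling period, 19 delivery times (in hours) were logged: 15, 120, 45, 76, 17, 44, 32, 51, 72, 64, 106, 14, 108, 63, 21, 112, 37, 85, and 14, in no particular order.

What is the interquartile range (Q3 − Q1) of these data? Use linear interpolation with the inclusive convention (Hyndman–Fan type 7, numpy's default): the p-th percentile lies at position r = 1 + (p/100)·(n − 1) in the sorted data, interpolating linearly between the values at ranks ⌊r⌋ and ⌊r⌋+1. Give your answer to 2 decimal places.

54.00

Sorted: 14, 14, 15, 17, 21, 32, 37, 44, 45, 51, 63, 64, 72, 76, 85, 106, 108, 112, 120.
n = 19.
P25: r = 5.5; ranks 5–6 are 21, 32; interpolating gives 26.5.
P75: r = 14.5; ranks 14–15 are 76, 85; interpolating gives 80.5.
Difference: 80.5 − 26.5 = 54.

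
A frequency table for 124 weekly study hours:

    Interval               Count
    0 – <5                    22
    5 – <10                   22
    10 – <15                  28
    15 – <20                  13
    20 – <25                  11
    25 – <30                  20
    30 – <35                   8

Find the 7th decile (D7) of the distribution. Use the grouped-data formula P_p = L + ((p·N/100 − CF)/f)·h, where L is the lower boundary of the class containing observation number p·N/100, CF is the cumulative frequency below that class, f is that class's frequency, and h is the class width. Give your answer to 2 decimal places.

N = 124; target position k = 70/100 · 124 = 86.8.
Cumulative frequencies: 22, 44, 72, 85, 96, 116, 124.
Observation 86.8 falls in the class 20 – <25.
L = 20, CF = 85, f = 11, h = 5.
P70 = 20 + ((86.8 − 85)/11)·5 = 20 + 0.818182 = 20.8182.

20.82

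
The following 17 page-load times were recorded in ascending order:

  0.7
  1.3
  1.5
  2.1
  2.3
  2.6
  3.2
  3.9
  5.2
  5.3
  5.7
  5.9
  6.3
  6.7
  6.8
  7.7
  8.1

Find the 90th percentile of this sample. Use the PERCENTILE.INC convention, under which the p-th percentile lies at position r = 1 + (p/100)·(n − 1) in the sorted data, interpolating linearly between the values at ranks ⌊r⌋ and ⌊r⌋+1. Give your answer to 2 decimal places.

7.16

n = 17.
r = 1 + (90/100)·(17 − 1) = 1 + 14.4 = 15.4.
Rank 15 is 6.8 and rank 16 is 7.7.
Interpolate: 6.8 + 0.4·(7.7 − 6.8) = 6.8 + 0.4·0.9 = 7.16.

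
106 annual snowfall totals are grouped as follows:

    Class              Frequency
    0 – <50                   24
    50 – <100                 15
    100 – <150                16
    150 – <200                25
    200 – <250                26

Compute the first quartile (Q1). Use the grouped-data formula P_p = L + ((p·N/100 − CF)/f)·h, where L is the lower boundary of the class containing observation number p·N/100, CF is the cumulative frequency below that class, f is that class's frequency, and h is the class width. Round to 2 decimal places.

58.33

N = 106; target position k = 25/100 · 106 = 26.5.
Cumulative frequencies: 24, 39, 55, 80, 106.
Observation 26.5 falls in the class 50 – <100.
L = 50, CF = 24, f = 15, h = 50.
P25 = 50 + ((26.5 − 24)/15)·50 = 50 + 8.33333 = 58.3333.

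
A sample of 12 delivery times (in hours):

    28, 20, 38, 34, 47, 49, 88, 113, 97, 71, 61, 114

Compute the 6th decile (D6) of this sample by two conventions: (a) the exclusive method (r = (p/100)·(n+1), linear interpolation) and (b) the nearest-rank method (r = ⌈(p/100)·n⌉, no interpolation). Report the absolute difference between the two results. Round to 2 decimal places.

Sorted: 20, 28, 34, 38, 47, 49, 61, 71, 88, 97, 113, 114.
n = 12.
(a) r = 7.8; between ranks 7 (61) and 8 (71): 69.
(b) the nearest-rank method: rank 8 → 71.
|69 − 71| = 2.

2.00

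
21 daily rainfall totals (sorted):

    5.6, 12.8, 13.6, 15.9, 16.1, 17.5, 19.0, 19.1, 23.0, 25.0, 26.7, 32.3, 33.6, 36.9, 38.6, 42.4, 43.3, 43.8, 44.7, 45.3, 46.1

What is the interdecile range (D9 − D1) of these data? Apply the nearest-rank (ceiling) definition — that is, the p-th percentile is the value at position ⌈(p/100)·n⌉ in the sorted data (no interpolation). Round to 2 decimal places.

31.10

n = 21.
P10: rank ⌈10/100·21⌉ = 3 → 13.6.
P90: rank ⌈90/100·21⌉ = 19 → 44.7.
Difference: 44.7 − 13.6 = 31.1.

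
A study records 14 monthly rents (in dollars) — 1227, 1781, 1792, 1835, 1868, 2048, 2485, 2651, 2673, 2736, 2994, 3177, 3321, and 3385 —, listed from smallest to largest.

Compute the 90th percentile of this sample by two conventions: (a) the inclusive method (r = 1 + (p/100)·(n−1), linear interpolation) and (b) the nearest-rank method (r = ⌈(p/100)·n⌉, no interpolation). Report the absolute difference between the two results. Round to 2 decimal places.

n = 14.
(a) r = 12.7; between ranks 12 (3177) and 13 (3321): 3277.8.
(b) the nearest-rank method: rank 13 → 3321.
|3277.8 − 3321| = 43.2.

43.20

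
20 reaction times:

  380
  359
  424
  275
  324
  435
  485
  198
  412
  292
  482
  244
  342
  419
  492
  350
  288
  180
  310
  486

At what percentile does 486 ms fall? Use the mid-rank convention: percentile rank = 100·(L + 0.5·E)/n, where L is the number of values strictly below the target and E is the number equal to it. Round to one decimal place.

92.5

Sorted: 180, 198, 244, 275, 288, 292, 310, 324, 342, 350, 359, 380, 412, 419, 424, 435, 482, 485, 486, 492.
Count below 486: L = 18; count equal: E = 1; n = 20.
Percentile rank = 100·(18 + 0.5·1)/20 = 100·18.5/20 = 92.5.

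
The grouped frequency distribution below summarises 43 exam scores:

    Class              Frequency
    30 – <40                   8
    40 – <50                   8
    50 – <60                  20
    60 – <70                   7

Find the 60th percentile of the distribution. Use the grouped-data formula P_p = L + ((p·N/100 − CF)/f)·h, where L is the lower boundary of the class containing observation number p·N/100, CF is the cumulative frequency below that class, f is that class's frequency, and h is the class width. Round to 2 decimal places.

N = 43; target position k = 60/100 · 43 = 25.8.
Cumulative frequencies: 8, 16, 36, 43.
Observation 25.8 falls in the class 50 – <60.
L = 50, CF = 16, f = 20, h = 10.
P60 = 50 + ((25.8 − 16)/20)·10 = 50 + 4.9 = 54.9.

54.90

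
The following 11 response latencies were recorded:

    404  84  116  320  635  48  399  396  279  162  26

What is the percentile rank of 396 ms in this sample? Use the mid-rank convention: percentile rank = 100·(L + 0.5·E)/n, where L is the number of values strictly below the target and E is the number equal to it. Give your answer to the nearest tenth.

68.2

Sorted: 26, 48, 84, 116, 162, 279, 320, 396, 399, 404, 635.
Count below 396: L = 7; count equal: E = 1; n = 11.
Percentile rank = 100·(7 + 0.5·1)/11 = 100·7.5/11 = 68.18.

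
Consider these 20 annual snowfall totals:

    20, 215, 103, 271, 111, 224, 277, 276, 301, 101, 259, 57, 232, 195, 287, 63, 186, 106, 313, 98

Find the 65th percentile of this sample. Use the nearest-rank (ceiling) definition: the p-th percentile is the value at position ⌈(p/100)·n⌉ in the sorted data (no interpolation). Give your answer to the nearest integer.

Sorted: 20, 57, 63, 98, 101, 103, 106, 111, 186, 195, 215, 224, 232, 259, 271, 276, 277, 287, 301, 313.
n = 20.
Position = ⌈65/100 · 20⌉ = ⌈13⌉ = 13.
The value at rank 13 is 232.

232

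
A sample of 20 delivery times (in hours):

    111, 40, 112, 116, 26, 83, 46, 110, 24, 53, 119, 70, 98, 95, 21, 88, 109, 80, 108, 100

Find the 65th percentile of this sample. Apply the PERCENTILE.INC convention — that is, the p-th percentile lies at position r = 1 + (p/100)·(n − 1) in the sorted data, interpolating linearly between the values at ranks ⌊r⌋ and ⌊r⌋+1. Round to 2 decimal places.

Sorted: 21, 24, 26, 40, 46, 53, 70, 80, 83, 88, 95, 98, 100, 108, 109, 110, 111, 112, 116, 119.
n = 20.
r = 1 + (65/100)·(20 − 1) = 1 + 12.35 = 13.35.
Rank 13 is 100 and rank 14 is 108.
Interpolate: 100 + 0.35·(108 − 100) = 100 + 0.35·8 = 102.8.

102.80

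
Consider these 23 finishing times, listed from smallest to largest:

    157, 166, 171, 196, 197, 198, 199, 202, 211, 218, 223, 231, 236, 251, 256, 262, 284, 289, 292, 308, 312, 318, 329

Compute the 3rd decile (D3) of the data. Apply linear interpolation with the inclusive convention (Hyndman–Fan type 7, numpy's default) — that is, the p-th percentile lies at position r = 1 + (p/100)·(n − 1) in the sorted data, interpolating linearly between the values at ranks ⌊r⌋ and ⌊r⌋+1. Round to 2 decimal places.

n = 23.
r = 1 + (30/100)·(23 − 1) = 1 + 6.6 = 7.6.
Rank 7 is 199 and rank 8 is 202.
Interpolate: 199 + 0.6·(202 − 199) = 199 + 0.6·3 = 200.8.

200.80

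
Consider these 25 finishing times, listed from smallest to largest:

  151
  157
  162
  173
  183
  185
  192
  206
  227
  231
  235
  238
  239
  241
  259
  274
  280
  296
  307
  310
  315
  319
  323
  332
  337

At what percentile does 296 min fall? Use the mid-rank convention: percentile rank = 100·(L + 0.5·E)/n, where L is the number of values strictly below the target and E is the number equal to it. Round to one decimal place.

70.0

Count below 296: L = 17; count equal: E = 1; n = 25.
Percentile rank = 100·(17 + 0.5·1)/25 = 100·17.5/25 = 70.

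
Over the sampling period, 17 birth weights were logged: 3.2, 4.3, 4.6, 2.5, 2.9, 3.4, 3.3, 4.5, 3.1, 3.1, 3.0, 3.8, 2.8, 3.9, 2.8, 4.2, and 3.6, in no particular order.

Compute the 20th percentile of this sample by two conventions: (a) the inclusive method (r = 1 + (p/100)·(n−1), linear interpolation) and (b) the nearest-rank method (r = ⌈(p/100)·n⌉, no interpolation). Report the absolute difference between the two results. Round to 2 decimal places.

0.02

Sorted: 2.5, 2.8, 2.8, 2.9, 3.0, 3.1, 3.1, 3.2, 3.3, 3.4, 3.6, 3.8, 3.9, 4.2, 4.3, 4.5, 4.6.
n = 17.
(a) r = 4.2; between ranks 4 (2.9) and 5 (3.0): 2.92.
(b) the nearest-rank method: rank 4 → 2.9.
|2.92 − 2.9| = 0.02.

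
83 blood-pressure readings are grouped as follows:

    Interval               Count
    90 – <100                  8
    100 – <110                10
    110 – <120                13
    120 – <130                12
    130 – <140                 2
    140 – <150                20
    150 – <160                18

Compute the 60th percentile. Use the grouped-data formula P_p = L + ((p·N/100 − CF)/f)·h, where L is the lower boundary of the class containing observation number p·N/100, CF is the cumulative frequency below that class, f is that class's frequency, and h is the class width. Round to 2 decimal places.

142.40

N = 83; target position k = 60/100 · 83 = 49.8.
Cumulative frequencies: 8, 18, 31, 43, 45, 65, 83.
Observation 49.8 falls in the class 140 – <150.
L = 140, CF = 45, f = 20, h = 10.
P60 = 140 + ((49.8 − 45)/20)·10 = 140 + 2.4 = 142.4.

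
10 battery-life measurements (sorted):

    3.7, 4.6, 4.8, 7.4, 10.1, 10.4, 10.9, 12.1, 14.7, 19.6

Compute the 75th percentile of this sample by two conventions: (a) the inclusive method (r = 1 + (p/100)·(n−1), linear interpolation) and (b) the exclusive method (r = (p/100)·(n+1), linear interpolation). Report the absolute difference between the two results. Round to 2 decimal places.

0.95

n = 10.
(a) r = 7.75; between ranks 7 (10.9) and 8 (12.1): 11.8.
(b) r = 8.25; between ranks 8 (12.1) and 9 (14.7): 12.75.
|11.8 − 12.75| = 0.95.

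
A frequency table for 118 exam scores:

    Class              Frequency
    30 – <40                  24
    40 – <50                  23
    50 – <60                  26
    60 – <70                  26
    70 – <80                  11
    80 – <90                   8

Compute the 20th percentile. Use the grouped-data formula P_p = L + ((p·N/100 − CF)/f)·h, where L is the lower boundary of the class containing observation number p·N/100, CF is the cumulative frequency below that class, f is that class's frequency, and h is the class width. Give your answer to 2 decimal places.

N = 118; target position k = 20/100 · 118 = 23.6.
Cumulative frequencies: 24, 47, 73, 99, 110, 118.
Observation 23.6 falls in the class 30 – <40.
L = 30, CF = 0, f = 24, h = 10.
P20 = 30 + ((23.6 − 0)/24)·10 = 30 + 9.83333 = 39.8333.

39.83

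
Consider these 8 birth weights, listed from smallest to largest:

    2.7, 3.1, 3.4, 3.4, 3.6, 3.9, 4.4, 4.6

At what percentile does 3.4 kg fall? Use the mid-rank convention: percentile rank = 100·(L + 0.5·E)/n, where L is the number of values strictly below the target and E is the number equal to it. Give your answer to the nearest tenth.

37.5

Count below 3.4: L = 2; count equal: E = 2; n = 8.
Percentile rank = 100·(2 + 0.5·2)/8 = 100·3/8 = 37.5.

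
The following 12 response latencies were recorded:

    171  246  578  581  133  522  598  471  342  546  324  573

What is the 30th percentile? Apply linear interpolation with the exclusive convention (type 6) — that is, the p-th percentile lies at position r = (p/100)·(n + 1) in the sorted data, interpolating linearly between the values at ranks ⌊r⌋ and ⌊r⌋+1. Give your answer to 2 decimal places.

316.20

Sorted: 133, 171, 246, 324, 342, 471, 522, 546, 573, 578, 581, 598.
n = 12.
r = (30/100)·(12 + 1) = 3.9.
Rank 3 is 246 and rank 4 is 324.
Interpolate: 246 + 0.9·(324 − 246) = 246 + 0.9·78 = 316.2.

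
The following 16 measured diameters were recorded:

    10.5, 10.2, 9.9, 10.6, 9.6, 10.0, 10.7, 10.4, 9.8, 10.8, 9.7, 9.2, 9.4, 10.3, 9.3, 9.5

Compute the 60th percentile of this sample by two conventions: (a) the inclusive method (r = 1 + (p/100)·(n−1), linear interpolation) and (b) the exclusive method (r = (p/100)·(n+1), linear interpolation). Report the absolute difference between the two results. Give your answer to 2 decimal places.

Sorted: 9.2, 9.3, 9.4, 9.5, 9.6, 9.7, 9.8, 9.9, 10.0, 10.2, 10.3, 10.4, 10.5, 10.6, 10.7, 10.8.
n = 16.
(a) r = 10 → value at rank 10 = 10.2.
(b) r = 10.2; between ranks 10 (10.2) and 11 (10.3): 10.22.
|10.2 − 10.22| = 0.02.

0.02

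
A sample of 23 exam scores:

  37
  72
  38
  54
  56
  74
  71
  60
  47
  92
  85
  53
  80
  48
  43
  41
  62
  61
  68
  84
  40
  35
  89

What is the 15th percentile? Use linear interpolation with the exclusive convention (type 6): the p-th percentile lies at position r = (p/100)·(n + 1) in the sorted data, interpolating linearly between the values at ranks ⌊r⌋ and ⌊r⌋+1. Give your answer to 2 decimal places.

39.20

Sorted: 35, 37, 38, 40, 41, 43, 47, 48, 53, 54, 56, 60, 61, 62, 68, 71, 72, 74, 80, 84, 85, 89, 92.
n = 23.
r = (15/100)·(23 + 1) = 3.6.
Rank 3 is 38 and rank 4 is 40.
Interpolate: 38 + 0.6·(40 − 38) = 38 + 0.6·2 = 39.2.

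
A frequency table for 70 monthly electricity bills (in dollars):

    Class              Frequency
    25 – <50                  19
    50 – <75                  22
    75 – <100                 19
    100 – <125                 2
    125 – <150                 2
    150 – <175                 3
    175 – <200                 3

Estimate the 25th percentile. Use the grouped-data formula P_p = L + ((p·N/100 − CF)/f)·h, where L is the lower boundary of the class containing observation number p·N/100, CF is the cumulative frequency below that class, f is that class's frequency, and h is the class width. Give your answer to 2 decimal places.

N = 70; target position k = 25/100 · 70 = 17.5.
Cumulative frequencies: 19, 41, 60, 62, 64, 67, 70.
Observation 17.5 falls in the class 25 – <50.
L = 25, CF = 0, f = 19, h = 25.
P25 = 25 + ((17.5 − 0)/19)·25 = 25 + 23.0263 = 48.0263.

48.03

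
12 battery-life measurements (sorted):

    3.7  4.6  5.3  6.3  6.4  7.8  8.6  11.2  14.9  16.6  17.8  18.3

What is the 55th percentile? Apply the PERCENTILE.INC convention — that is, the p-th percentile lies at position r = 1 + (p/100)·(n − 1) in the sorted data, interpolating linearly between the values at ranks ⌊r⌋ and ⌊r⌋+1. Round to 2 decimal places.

8.73

n = 12.
r = 1 + (55/100)·(12 − 1) = 1 + 6.05 = 7.05.
Rank 7 is 8.6 and rank 8 is 11.2.
Interpolate: 8.6 + 0.05·(11.2 − 8.6) = 8.6 + 0.05·2.6 = 8.73.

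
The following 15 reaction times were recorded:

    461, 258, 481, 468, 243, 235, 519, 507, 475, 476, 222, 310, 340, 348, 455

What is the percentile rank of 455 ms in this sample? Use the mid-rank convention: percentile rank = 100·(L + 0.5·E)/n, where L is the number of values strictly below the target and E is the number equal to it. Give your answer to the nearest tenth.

50.0

Sorted: 222, 235, 243, 258, 310, 340, 348, 455, 461, 468, 475, 476, 481, 507, 519.
Count below 455: L = 7; count equal: E = 1; n = 15.
Percentile rank = 100·(7 + 0.5·1)/15 = 100·7.5/15 = 50.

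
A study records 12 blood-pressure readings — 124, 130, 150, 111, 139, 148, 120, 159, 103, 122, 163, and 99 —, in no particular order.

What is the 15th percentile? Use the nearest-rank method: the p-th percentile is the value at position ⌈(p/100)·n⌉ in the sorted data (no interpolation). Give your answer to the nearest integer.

Sorted: 99, 103, 111, 120, 122, 124, 130, 139, 148, 150, 159, 163.
n = 12.
Position = ⌈15/100 · 12⌉ = ⌈1.8⌉ = 2.
The value at rank 2 is 103.

103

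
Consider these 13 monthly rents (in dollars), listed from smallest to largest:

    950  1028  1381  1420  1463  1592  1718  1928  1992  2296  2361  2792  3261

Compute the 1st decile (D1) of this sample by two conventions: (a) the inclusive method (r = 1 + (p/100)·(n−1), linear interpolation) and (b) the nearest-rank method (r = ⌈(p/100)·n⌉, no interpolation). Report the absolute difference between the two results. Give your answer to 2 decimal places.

70.60

n = 13.
(a) r = 2.2; between ranks 2 (1028) and 3 (1381): 1098.6.
(b) the nearest-rank method: rank 2 → 1028.
|1098.6 − 1028| = 70.6.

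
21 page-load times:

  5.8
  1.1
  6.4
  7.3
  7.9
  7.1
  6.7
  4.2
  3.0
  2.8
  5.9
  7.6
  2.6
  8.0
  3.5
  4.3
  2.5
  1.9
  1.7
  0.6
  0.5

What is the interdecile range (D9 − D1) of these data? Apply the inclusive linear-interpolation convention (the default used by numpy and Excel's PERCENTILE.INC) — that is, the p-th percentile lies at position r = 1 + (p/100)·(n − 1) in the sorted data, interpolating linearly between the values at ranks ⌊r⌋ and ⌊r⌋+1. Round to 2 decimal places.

6.50

Sorted: 0.5, 0.6, 1.1, 1.7, 1.9, 2.5, 2.6, 2.8, 3.0, 3.5, 4.2, 4.3, 5.8, 5.9, 6.4, 6.7, 7.1, 7.3, 7.6, 7.9, 8.0.
n = 21.
P10: r = 3 (integer) → 1.1.
P90: r = 19 (integer) → 7.6.
Difference: 7.6 − 1.1 = 6.5.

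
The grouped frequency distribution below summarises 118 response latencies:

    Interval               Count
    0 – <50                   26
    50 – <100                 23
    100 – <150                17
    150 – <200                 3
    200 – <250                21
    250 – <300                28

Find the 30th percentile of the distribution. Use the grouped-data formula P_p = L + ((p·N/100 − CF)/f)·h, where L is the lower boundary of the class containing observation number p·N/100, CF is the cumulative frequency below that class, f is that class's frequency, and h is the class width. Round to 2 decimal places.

70.43

N = 118; target position k = 30/100 · 118 = 35.4.
Cumulative frequencies: 26, 49, 66, 69, 90, 118.
Observation 35.4 falls in the class 50 – <100.
L = 50, CF = 26, f = 23, h = 50.
P30 = 50 + ((35.4 − 26)/23)·50 = 50 + 20.4348 = 70.4348.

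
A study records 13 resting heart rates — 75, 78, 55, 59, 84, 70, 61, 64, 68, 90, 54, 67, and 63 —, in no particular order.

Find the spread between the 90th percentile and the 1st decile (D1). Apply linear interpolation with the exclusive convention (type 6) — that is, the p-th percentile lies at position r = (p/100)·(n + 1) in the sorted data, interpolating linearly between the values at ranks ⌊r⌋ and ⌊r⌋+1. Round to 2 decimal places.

33.20

Sorted: 54, 55, 59, 61, 63, 64, 67, 68, 70, 75, 78, 84, 90.
n = 13.
P10: r = 1.4; ranks 1–2 are 54, 55; interpolating gives 54.4.
P90: r = 12.6; ranks 12–13 are 84, 90; interpolating gives 87.6.
Difference: 87.6 − 54.4 = 33.2.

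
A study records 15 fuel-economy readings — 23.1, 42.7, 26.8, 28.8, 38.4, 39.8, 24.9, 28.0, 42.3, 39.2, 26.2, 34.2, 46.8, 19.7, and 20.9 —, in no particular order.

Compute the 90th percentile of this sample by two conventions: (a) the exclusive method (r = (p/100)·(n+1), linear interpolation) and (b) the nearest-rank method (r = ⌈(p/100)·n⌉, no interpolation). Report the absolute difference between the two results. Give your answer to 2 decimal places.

Sorted: 19.7, 20.9, 23.1, 24.9, 26.2, 26.8, 28.0, 28.8, 34.2, 38.4, 39.2, 39.8, 42.3, 42.7, 46.8.
n = 15.
(a) r = 14.4; between ranks 14 (42.7) and 15 (46.8): 44.34.
(b) the nearest-rank method: rank 14 → 42.7.
|44.34 − 42.7| = 1.64.

1.64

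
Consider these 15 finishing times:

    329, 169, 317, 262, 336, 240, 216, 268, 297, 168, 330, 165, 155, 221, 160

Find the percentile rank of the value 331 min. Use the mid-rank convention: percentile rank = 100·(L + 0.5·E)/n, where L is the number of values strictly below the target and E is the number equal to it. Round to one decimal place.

Sorted: 155, 160, 165, 168, 169, 216, 221, 240, 262, 268, 297, 317, 329, 330, 336.
Count below 331: L = 14; count equal: E = 0; n = 15.
Percentile rank = 100·(14 + 0.5·0)/15 = 100·14/15 = 93.33.

93.3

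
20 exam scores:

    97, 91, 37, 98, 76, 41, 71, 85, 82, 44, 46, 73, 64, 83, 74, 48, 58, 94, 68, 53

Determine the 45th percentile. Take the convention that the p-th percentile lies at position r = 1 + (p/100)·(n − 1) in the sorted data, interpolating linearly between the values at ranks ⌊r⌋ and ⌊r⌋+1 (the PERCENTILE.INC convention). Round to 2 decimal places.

69.65

Sorted: 37, 41, 44, 46, 48, 53, 58, 64, 68, 71, 73, 74, 76, 82, 83, 85, 91, 94, 97, 98.
n = 20.
r = 1 + (45/100)·(20 − 1) = 1 + 8.55 = 9.55.
Rank 9 is 68 and rank 10 is 71.
Interpolate: 68 + 0.55·(71 − 68) = 68 + 0.55·3 = 69.65.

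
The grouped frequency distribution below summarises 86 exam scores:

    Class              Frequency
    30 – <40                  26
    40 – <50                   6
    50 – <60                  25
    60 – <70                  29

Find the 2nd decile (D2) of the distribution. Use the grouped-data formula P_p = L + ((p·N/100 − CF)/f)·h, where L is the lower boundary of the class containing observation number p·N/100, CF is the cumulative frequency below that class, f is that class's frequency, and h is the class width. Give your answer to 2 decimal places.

36.62

N = 86; target position k = 20/100 · 86 = 17.2.
Cumulative frequencies: 26, 32, 57, 86.
Observation 17.2 falls in the class 30 – <40.
L = 30, CF = 0, f = 26, h = 10.
P20 = 30 + ((17.2 − 0)/26)·10 = 30 + 6.61538 = 36.6154.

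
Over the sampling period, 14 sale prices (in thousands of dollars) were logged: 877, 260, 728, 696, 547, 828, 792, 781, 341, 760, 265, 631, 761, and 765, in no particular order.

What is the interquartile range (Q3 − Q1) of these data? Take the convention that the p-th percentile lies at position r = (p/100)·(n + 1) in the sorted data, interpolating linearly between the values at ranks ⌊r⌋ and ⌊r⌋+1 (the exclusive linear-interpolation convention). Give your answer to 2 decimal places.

Sorted: 260, 265, 341, 547, 631, 696, 728, 760, 761, 765, 781, 792, 828, 877.
n = 14.
P25: r = 3.75; ranks 3–4 are 341, 547; interpolating gives 495.5.
P75: r = 11.25; ranks 11–12 are 781, 792; interpolating gives 783.75.
Difference: 783.75 − 495.5 = 288.25.

288.25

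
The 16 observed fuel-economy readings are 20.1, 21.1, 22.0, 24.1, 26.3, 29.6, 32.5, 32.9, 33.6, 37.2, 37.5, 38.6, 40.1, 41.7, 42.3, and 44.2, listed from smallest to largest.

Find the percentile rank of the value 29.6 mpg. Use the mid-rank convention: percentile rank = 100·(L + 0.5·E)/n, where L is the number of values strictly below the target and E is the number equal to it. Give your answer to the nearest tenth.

Count below 29.6: L = 5; count equal: E = 1; n = 16.
Percentile rank = 100·(5 + 0.5·1)/16 = 100·5.5/16 = 34.38.

34.4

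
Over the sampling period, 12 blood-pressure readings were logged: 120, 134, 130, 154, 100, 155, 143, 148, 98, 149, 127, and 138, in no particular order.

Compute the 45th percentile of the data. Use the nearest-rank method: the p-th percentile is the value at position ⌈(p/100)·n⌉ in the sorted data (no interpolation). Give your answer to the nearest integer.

134

Sorted: 98, 100, 120, 127, 130, 134, 138, 143, 148, 149, 154, 155.
n = 12.
Position = ⌈45/100 · 12⌉ = ⌈5.4⌉ = 6.
The value at rank 6 is 134.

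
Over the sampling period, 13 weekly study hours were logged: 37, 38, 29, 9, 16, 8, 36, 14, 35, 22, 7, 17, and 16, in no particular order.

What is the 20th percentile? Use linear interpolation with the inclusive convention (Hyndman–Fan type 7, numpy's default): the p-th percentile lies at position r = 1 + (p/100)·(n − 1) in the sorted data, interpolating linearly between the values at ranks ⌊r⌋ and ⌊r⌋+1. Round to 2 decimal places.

Sorted: 7, 8, 9, 14, 16, 16, 17, 22, 29, 35, 36, 37, 38.
n = 13.
r = 1 + (20/100)·(13 − 1) = 1 + 2.4 = 3.4.
Rank 3 is 9 and rank 4 is 14.
Interpolate: 9 + 0.4·(14 − 9) = 9 + 0.4·5 = 11.

11.00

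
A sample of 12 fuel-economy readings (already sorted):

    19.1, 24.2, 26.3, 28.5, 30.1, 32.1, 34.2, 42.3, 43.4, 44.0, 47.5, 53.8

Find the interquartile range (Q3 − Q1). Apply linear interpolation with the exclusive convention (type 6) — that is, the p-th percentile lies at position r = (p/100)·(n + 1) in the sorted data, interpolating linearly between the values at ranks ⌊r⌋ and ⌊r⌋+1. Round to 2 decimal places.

17.00

n = 12.
P25: r = 3.25; ranks 3–4 are 26.3, 28.5; interpolating gives 26.85.
P75: r = 9.75; ranks 9–10 are 43.4, 44.0; interpolating gives 43.85.
Difference: 43.85 − 26.85 = 17.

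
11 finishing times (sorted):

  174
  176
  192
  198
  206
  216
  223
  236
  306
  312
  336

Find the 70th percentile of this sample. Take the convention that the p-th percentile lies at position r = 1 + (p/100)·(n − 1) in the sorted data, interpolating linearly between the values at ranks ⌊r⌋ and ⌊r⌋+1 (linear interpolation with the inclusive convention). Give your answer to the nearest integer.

236

n = 11.
r = 1 + (70/100)·(11 − 1) = 1 + 7 = 8.
r is an integer, so P70 is the value at rank 8: 236.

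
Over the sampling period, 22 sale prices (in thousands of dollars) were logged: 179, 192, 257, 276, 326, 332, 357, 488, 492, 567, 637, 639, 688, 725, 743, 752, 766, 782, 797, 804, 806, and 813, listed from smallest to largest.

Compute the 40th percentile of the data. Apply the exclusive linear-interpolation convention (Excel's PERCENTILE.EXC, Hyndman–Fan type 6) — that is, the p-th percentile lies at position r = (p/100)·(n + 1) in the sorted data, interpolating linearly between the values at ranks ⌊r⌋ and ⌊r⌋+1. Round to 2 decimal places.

n = 22.
r = (40/100)·(22 + 1) = 9.2.
Rank 9 is 492 and rank 10 is 567.
Interpolate: 492 + 0.2·(567 − 492) = 492 + 0.2·75 = 507.

507.00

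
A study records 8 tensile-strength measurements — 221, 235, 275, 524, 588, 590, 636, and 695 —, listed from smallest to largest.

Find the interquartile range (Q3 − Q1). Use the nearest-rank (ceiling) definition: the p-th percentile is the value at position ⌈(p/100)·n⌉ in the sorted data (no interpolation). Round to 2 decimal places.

n = 8.
P25: rank ⌈25/100·8⌉ = 2 → 235.
P75: rank ⌈75/100·8⌉ = 6 → 590.
Difference: 590 − 235 = 355.

355.00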